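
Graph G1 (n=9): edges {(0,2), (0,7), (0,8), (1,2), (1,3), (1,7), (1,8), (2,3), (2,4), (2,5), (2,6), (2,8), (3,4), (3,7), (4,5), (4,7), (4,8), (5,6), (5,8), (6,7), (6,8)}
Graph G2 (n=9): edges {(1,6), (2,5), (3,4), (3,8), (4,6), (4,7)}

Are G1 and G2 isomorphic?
No, not isomorphic

The graphs are NOT isomorphic.

Connected components of G1: 1 component(s) with vertex sets [[0, 1, 2, 3, 4, 5, 6, 7, 8]], sizes [9].
Connected components of G2: 3 component(s) with vertex sets [[0], [2, 5], [1, 3, 4, 6, 7, 8]], sizes [1, 2, 6].
The number of connected components (and the multiset of component sizes) is an isomorphism invariant — an isomorphism maps each component of G1 bijectively onto a component of G2. Since G1 has 1 component(s) and G2 has 3, they cannot be isomorphic.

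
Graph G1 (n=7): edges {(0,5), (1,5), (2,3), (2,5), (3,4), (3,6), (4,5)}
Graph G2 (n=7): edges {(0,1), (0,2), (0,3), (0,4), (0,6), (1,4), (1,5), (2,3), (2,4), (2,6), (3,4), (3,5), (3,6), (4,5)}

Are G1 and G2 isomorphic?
No, not isomorphic

The graphs are NOT isomorphic.

Counting triangles (3-cliques): G1 has 0, G2 has 10.
Triangle count is an isomorphism invariant, so differing triangle counts rule out isomorphism.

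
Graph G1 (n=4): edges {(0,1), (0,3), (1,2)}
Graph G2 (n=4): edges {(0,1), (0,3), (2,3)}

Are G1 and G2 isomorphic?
Yes, isomorphic

The graphs are isomorphic.
One valid mapping φ: V(G1) → V(G2): 0→0, 1→3, 2→2, 3→1

Verify φ preserves adjacency — for each edge of G1, its image is an edge of G2:
  (0,1) → (φ(0),φ(1)) = (0,3) ∈ E(G2) ✓
  (0,3) → (φ(0),φ(3)) = (0,1) ∈ E(G2) ✓
  (1,2) → (φ(1),φ(2)) = (2,3) ∈ E(G2) ✓
All 3 edges of G1 map to edges of G2, and |E(G1)| = |E(G2)| = 3, so φ is a bijection on edges as well as vertices. Hence G1 ≅ G2.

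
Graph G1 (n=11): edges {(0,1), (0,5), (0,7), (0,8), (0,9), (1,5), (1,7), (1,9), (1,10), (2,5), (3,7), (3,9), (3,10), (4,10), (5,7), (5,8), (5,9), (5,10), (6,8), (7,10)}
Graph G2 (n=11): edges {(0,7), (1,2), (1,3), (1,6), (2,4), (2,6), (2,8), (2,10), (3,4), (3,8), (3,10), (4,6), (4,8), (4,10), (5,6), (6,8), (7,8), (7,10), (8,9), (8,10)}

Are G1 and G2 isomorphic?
Yes, isomorphic

The graphs are isomorphic.
One valid mapping φ: V(G1) → V(G2): 0→10, 1→4, 2→9, 3→1, 4→5, 5→8, 6→0, 7→2, 8→7, 9→3, 10→6

Verify φ preserves adjacency — for each edge of G1, its image is an edge of G2:
  (0,1) → (φ(0),φ(1)) = (4,10) ∈ E(G2) ✓
  (0,5) → (φ(0),φ(5)) = (8,10) ∈ E(G2) ✓
  (0,7) → (φ(0),φ(7)) = (2,10) ∈ E(G2) ✓
  (0,8) → (φ(0),φ(8)) = (7,10) ∈ E(G2) ✓
  (0,9) → (φ(0),φ(9)) = (3,10) ∈ E(G2) ✓
  (1,5) → (φ(1),φ(5)) = (4,8) ∈ E(G2) ✓
  (1,7) → (φ(1),φ(7)) = (2,4) ∈ E(G2) ✓
  (1,9) → (φ(1),φ(9)) = (3,4) ∈ E(G2) ✓
  (1,10) → (φ(1),φ(10)) = (4,6) ∈ E(G2) ✓
  (2,5) → (φ(2),φ(5)) = (8,9) ∈ E(G2) ✓
  (3,7) → (φ(3),φ(7)) = (1,2) ∈ E(G2) ✓
  (3,9) → (φ(3),φ(9)) = (1,3) ∈ E(G2) ✓
  (3,10) → (φ(3),φ(10)) = (1,6) ∈ E(G2) ✓
  (4,10) → (φ(4),φ(10)) = (5,6) ∈ E(G2) ✓
  (5,7) → (φ(5),φ(7)) = (2,8) ∈ E(G2) ✓
  (5,8) → (φ(5),φ(8)) = (7,8) ∈ E(G2) ✓
  (5,9) → (φ(5),φ(9)) = (3,8) ∈ E(G2) ✓
  (5,10) → (φ(5),φ(10)) = (6,8) ∈ E(G2) ✓
  (6,8) → (φ(6),φ(8)) = (0,7) ∈ E(G2) ✓
  (7,10) → (φ(7),φ(10)) = (2,6) ∈ E(G2) ✓
All 20 edges of G1 map to edges of G2, and |E(G1)| = |E(G2)| = 20, so φ is a bijection on edges as well as vertices. Hence G1 ≅ G2.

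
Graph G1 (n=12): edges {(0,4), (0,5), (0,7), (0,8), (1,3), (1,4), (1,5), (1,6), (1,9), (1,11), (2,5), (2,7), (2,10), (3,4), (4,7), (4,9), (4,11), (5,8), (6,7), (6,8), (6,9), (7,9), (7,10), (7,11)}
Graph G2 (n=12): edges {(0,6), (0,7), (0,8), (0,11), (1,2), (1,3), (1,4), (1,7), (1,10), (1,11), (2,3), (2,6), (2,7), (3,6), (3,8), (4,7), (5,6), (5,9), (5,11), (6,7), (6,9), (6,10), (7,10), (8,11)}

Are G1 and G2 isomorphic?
Yes, isomorphic

The graphs are isomorphic.
One valid mapping φ: V(G1) → V(G2): 0→0, 1→1, 2→5, 3→4, 4→7, 5→11, 6→3, 7→6, 8→8, 9→2, 10→9, 11→10

Verify φ preserves adjacency — for each edge of G1, its image is an edge of G2:
  (0,4) → (φ(0),φ(4)) = (0,7) ∈ E(G2) ✓
  (0,5) → (φ(0),φ(5)) = (0,11) ∈ E(G2) ✓
  (0,7) → (φ(0),φ(7)) = (0,6) ∈ E(G2) ✓
  (0,8) → (φ(0),φ(8)) = (0,8) ∈ E(G2) ✓
  (1,3) → (φ(1),φ(3)) = (1,4) ∈ E(G2) ✓
  (1,4) → (φ(1),φ(4)) = (1,7) ∈ E(G2) ✓
  (1,5) → (φ(1),φ(5)) = (1,11) ∈ E(G2) ✓
  (1,6) → (φ(1),φ(6)) = (1,3) ∈ E(G2) ✓
  (1,9) → (φ(1),φ(9)) = (1,2) ∈ E(G2) ✓
  (1,11) → (φ(1),φ(11)) = (1,10) ∈ E(G2) ✓
  (2,5) → (φ(2),φ(5)) = (5,11) ∈ E(G2) ✓
  (2,7) → (φ(2),φ(7)) = (5,6) ∈ E(G2) ✓
  (2,10) → (φ(2),φ(10)) = (5,9) ∈ E(G2) ✓
  (3,4) → (φ(3),φ(4)) = (4,7) ∈ E(G2) ✓
  (4,7) → (φ(4),φ(7)) = (6,7) ∈ E(G2) ✓
  (4,9) → (φ(4),φ(9)) = (2,7) ∈ E(G2) ✓
  (4,11) → (φ(4),φ(11)) = (7,10) ∈ E(G2) ✓
  (5,8) → (φ(5),φ(8)) = (8,11) ∈ E(G2) ✓
  (6,7) → (φ(6),φ(7)) = (3,6) ∈ E(G2) ✓
  (6,8) → (φ(6),φ(8)) = (3,8) ∈ E(G2) ✓
  (6,9) → (φ(6),φ(9)) = (2,3) ∈ E(G2) ✓
  (7,9) → (φ(7),φ(9)) = (2,6) ∈ E(G2) ✓
  (7,10) → (φ(7),φ(10)) = (6,9) ∈ E(G2) ✓
  (7,11) → (φ(7),φ(11)) = (6,10) ∈ E(G2) ✓
All 24 edges of G1 map to edges of G2, and |E(G1)| = |E(G2)| = 24, so φ is a bijection on edges as well as vertices. Hence G1 ≅ G2.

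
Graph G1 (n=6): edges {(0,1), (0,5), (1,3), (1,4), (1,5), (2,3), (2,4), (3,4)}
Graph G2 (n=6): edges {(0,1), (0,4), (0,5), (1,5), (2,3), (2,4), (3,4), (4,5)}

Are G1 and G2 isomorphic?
Yes, isomorphic

The graphs are isomorphic.
One valid mapping φ: V(G1) → V(G2): 0→3, 1→4, 2→1, 3→0, 4→5, 5→2

Verify φ preserves adjacency — for each edge of G1, its image is an edge of G2:
  (0,1) → (φ(0),φ(1)) = (3,4) ∈ E(G2) ✓
  (0,5) → (φ(0),φ(5)) = (2,3) ∈ E(G2) ✓
  (1,3) → (φ(1),φ(3)) = (0,4) ∈ E(G2) ✓
  (1,4) → (φ(1),φ(4)) = (4,5) ∈ E(G2) ✓
  (1,5) → (φ(1),φ(5)) = (2,4) ∈ E(G2) ✓
  (2,3) → (φ(2),φ(3)) = (0,1) ∈ E(G2) ✓
  (2,4) → (φ(2),φ(4)) = (1,5) ∈ E(G2) ✓
  (3,4) → (φ(3),φ(4)) = (0,5) ∈ E(G2) ✓
All 8 edges of G1 map to edges of G2, and |E(G1)| = |E(G2)| = 8, so φ is a bijection on edges as well as vertices. Hence G1 ≅ G2.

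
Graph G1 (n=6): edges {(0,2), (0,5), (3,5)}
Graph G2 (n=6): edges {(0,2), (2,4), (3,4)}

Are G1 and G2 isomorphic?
Yes, isomorphic

The graphs are isomorphic.
One valid mapping φ: V(G1) → V(G2): 0→4, 1→1, 2→3, 3→0, 4→5, 5→2

Verify φ preserves adjacency — for each edge of G1, its image is an edge of G2:
  (0,2) → (φ(0),φ(2)) = (3,4) ∈ E(G2) ✓
  (0,5) → (φ(0),φ(5)) = (2,4) ∈ E(G2) ✓
  (3,5) → (φ(3),φ(5)) = (0,2) ∈ E(G2) ✓
All 3 edges of G1 map to edges of G2, and |E(G1)| = |E(G2)| = 3, so φ is a bijection on edges as well as vertices. Hence G1 ≅ G2.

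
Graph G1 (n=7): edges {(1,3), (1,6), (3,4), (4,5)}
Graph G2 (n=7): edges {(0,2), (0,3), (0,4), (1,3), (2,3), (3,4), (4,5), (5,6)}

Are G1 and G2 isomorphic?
No, not isomorphic

The graphs are NOT isomorphic.

Counting triangles (3-cliques): G1 has 0, G2 has 2.
Triangle count is an isomorphism invariant, so differing triangle counts rule out isomorphism.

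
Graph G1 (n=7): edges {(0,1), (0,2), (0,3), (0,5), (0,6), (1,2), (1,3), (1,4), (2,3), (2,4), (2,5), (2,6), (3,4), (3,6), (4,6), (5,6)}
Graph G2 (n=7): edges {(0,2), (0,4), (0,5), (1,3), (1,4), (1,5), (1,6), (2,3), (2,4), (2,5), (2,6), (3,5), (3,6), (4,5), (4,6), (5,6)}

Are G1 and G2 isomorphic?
Yes, isomorphic

The graphs are isomorphic.
One valid mapping φ: V(G1) → V(G2): 0→4, 1→1, 2→5, 3→6, 4→3, 5→0, 6→2

Verify φ preserves adjacency — for each edge of G1, its image is an edge of G2:
  (0,1) → (φ(0),φ(1)) = (1,4) ∈ E(G2) ✓
  (0,2) → (φ(0),φ(2)) = (4,5) ∈ E(G2) ✓
  (0,3) → (φ(0),φ(3)) = (4,6) ∈ E(G2) ✓
  (0,5) → (φ(0),φ(5)) = (0,4) ∈ E(G2) ✓
  (0,6) → (φ(0),φ(6)) = (2,4) ∈ E(G2) ✓
  (1,2) → (φ(1),φ(2)) = (1,5) ∈ E(G2) ✓
  (1,3) → (φ(1),φ(3)) = (1,6) ∈ E(G2) ✓
  (1,4) → (φ(1),φ(4)) = (1,3) ∈ E(G2) ✓
  (2,3) → (φ(2),φ(3)) = (5,6) ∈ E(G2) ✓
  (2,4) → (φ(2),φ(4)) = (3,5) ∈ E(G2) ✓
  (2,5) → (φ(2),φ(5)) = (0,5) ∈ E(G2) ✓
  (2,6) → (φ(2),φ(6)) = (2,5) ∈ E(G2) ✓
  (3,4) → (φ(3),φ(4)) = (3,6) ∈ E(G2) ✓
  (3,6) → (φ(3),φ(6)) = (2,6) ∈ E(G2) ✓
  (4,6) → (φ(4),φ(6)) = (2,3) ∈ E(G2) ✓
  (5,6) → (φ(5),φ(6)) = (0,2) ∈ E(G2) ✓
All 16 edges of G1 map to edges of G2, and |E(G1)| = |E(G2)| = 16, so φ is a bijection on edges as well as vertices. Hence G1 ≅ G2.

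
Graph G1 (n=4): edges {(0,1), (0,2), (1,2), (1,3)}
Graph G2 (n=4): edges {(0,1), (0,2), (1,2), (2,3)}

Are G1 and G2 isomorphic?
Yes, isomorphic

The graphs are isomorphic.
One valid mapping φ: V(G1) → V(G2): 0→1, 1→2, 2→0, 3→3

Verify φ preserves adjacency — for each edge of G1, its image is an edge of G2:
  (0,1) → (φ(0),φ(1)) = (1,2) ∈ E(G2) ✓
  (0,2) → (φ(0),φ(2)) = (0,1) ∈ E(G2) ✓
  (1,2) → (φ(1),φ(2)) = (0,2) ∈ E(G2) ✓
  (1,3) → (φ(1),φ(3)) = (2,3) ∈ E(G2) ✓
All 4 edges of G1 map to edges of G2, and |E(G1)| = |E(G2)| = 4, so φ is a bijection on edges as well as vertices. Hence G1 ≅ G2.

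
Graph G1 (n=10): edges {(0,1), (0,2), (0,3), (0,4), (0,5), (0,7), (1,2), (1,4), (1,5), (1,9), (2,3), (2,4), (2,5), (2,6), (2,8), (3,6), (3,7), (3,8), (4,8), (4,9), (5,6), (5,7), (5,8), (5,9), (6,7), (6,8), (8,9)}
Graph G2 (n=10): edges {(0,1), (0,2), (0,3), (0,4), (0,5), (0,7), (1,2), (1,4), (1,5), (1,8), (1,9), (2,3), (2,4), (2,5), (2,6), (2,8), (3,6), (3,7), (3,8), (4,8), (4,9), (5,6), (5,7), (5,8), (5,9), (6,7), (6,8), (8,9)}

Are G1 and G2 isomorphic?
No, not isomorphic

The graphs are NOT isomorphic.

Counting edges: G1 has 27 edge(s); G2 has 28 edge(s).
Edge count is an isomorphism invariant (a bijection on vertices induces a bijection on edges), so differing edge counts rule out isomorphism.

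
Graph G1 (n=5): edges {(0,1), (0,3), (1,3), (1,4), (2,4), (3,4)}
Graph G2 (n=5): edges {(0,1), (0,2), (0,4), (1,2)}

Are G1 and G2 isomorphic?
No, not isomorphic

The graphs are NOT isomorphic.

Degrees in G1: deg(0)=2, deg(1)=3, deg(2)=1, deg(3)=3, deg(4)=3.
Sorted degree sequence of G1: [3, 3, 3, 2, 1].
Degrees in G2: deg(0)=3, deg(1)=2, deg(2)=2, deg(3)=0, deg(4)=1.
Sorted degree sequence of G2: [3, 2, 2, 1, 0].
The (sorted) degree sequence is an isomorphism invariant, so since G1 and G2 have different degree sequences they cannot be isomorphic.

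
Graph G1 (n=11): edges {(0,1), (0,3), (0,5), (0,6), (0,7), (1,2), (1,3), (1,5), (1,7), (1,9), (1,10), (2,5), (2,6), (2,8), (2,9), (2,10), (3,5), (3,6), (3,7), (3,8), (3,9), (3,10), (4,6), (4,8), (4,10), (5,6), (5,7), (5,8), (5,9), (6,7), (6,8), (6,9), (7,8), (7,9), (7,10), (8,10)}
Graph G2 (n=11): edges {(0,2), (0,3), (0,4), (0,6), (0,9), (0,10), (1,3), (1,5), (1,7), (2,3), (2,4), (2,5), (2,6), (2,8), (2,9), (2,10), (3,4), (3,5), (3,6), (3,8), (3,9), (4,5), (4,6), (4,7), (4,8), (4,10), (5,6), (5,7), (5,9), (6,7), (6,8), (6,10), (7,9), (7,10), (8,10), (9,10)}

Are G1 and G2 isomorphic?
Yes, isomorphic

The graphs are isomorphic.
One valid mapping φ: V(G1) → V(G2): 0→8, 1→10, 2→9, 3→6, 4→1, 5→2, 6→3, 7→4, 8→5, 9→0, 10→7

Verify φ preserves adjacency — for each edge of G1, its image is an edge of G2:
  (0,1) → (φ(0),φ(1)) = (8,10) ∈ E(G2) ✓
  (0,3) → (φ(0),φ(3)) = (6,8) ∈ E(G2) ✓
  (0,5) → (φ(0),φ(5)) = (2,8) ∈ E(G2) ✓
  (0,6) → (φ(0),φ(6)) = (3,8) ∈ E(G2) ✓
  (0,7) → (φ(0),φ(7)) = (4,8) ∈ E(G2) ✓
  (1,2) → (φ(1),φ(2)) = (9,10) ∈ E(G2) ✓
  (1,3) → (φ(1),φ(3)) = (6,10) ∈ E(G2) ✓
  (1,5) → (φ(1),φ(5)) = (2,10) ∈ E(G2) ✓
  (1,7) → (φ(1),φ(7)) = (4,10) ∈ E(G2) ✓
  (1,9) → (φ(1),φ(9)) = (0,10) ∈ E(G2) ✓
  (1,10) → (φ(1),φ(10)) = (7,10) ∈ E(G2) ✓
  (2,5) → (φ(2),φ(5)) = (2,9) ∈ E(G2) ✓
  (2,6) → (φ(2),φ(6)) = (3,9) ∈ E(G2) ✓
  (2,8) → (φ(2),φ(8)) = (5,9) ∈ E(G2) ✓
  (2,9) → (φ(2),φ(9)) = (0,9) ∈ E(G2) ✓
  (2,10) → (φ(2),φ(10)) = (7,9) ∈ E(G2) ✓
  (3,5) → (φ(3),φ(5)) = (2,6) ∈ E(G2) ✓
  (3,6) → (φ(3),φ(6)) = (3,6) ∈ E(G2) ✓
  (3,7) → (φ(3),φ(7)) = (4,6) ∈ E(G2) ✓
  (3,8) → (φ(3),φ(8)) = (5,6) ∈ E(G2) ✓
  (3,9) → (φ(3),φ(9)) = (0,6) ∈ E(G2) ✓
  (3,10) → (φ(3),φ(10)) = (6,7) ∈ E(G2) ✓
  (4,6) → (φ(4),φ(6)) = (1,3) ∈ E(G2) ✓
  (4,8) → (φ(4),φ(8)) = (1,5) ∈ E(G2) ✓
  (4,10) → (φ(4),φ(10)) = (1,7) ∈ E(G2) ✓
  (5,6) → (φ(5),φ(6)) = (2,3) ∈ E(G2) ✓
  (5,7) → (φ(5),φ(7)) = (2,4) ∈ E(G2) ✓
  (5,8) → (φ(5),φ(8)) = (2,5) ∈ E(G2) ✓
  (5,9) → (φ(5),φ(9)) = (0,2) ∈ E(G2) ✓
  (6,7) → (φ(6),φ(7)) = (3,4) ∈ E(G2) ✓
  (6,8) → (φ(6),φ(8)) = (3,5) ∈ E(G2) ✓
  (6,9) → (φ(6),φ(9)) = (0,3) ∈ E(G2) ✓
  (7,8) → (φ(7),φ(8)) = (4,5) ∈ E(G2) ✓
  (7,9) → (φ(7),φ(9)) = (0,4) ∈ E(G2) ✓
  (7,10) → (φ(7),φ(10)) = (4,7) ∈ E(G2) ✓
  (8,10) → (φ(8),φ(10)) = (5,7) ∈ E(G2) ✓
All 36 edges of G1 map to edges of G2, and |E(G1)| = |E(G2)| = 36, so φ is a bijection on edges as well as vertices. Hence G1 ≅ G2.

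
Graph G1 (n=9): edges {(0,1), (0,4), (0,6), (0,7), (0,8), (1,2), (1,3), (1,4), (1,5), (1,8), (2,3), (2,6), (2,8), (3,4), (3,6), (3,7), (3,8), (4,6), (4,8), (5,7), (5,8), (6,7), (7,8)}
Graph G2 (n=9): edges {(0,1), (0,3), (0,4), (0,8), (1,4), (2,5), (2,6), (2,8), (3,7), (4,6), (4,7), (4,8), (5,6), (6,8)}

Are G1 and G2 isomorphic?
No, not isomorphic

The graphs are NOT isomorphic.

Degrees in G1: deg(0)=5, deg(1)=6, deg(2)=4, deg(3)=6, deg(4)=5, deg(5)=3, deg(6)=5, deg(7)=5, deg(8)=7.
Sorted degree sequence of G1: [7, 6, 6, 5, 5, 5, 5, 4, 3].
Degrees in G2: deg(0)=4, deg(1)=2, deg(2)=3, deg(3)=2, deg(4)=5, deg(5)=2, deg(6)=4, deg(7)=2, deg(8)=4.
Sorted degree sequence of G2: [5, 4, 4, 4, 3, 2, 2, 2, 2].
The (sorted) degree sequence is an isomorphism invariant, so since G1 and G2 have different degree sequences they cannot be isomorphic.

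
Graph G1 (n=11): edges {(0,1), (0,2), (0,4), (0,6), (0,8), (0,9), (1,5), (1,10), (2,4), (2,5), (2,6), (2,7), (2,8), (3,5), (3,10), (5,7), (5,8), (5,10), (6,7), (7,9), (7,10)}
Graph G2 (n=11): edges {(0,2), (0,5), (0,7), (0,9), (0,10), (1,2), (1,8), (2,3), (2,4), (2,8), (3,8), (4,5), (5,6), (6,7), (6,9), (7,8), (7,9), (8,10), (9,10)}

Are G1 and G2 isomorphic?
No, not isomorphic

The graphs are NOT isomorphic.

Degrees in G1: deg(0)=6, deg(1)=3, deg(2)=6, deg(3)=2, deg(4)=2, deg(5)=6, deg(6)=3, deg(7)=5, deg(8)=3, deg(9)=2, deg(10)=4.
Sorted degree sequence of G1: [6, 6, 6, 5, 4, 3, 3, 3, 2, 2, 2].
Degrees in G2: deg(0)=5, deg(1)=2, deg(2)=5, deg(3)=2, deg(4)=2, deg(5)=3, deg(6)=3, deg(7)=4, deg(8)=5, deg(9)=4, deg(10)=3.
Sorted degree sequence of G2: [5, 5, 5, 4, 4, 3, 3, 3, 2, 2, 2].
The (sorted) degree sequence is an isomorphism invariant, so since G1 and G2 have different degree sequences they cannot be isomorphic.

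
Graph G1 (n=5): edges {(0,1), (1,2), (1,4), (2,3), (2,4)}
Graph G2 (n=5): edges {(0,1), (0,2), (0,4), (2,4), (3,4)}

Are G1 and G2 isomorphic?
Yes, isomorphic

The graphs are isomorphic.
One valid mapping φ: V(G1) → V(G2): 0→3, 1→4, 2→0, 3→1, 4→2

Verify φ preserves adjacency — for each edge of G1, its image is an edge of G2:
  (0,1) → (φ(0),φ(1)) = (3,4) ∈ E(G2) ✓
  (1,2) → (φ(1),φ(2)) = (0,4) ∈ E(G2) ✓
  (1,4) → (φ(1),φ(4)) = (2,4) ∈ E(G2) ✓
  (2,3) → (φ(2),φ(3)) = (0,1) ∈ E(G2) ✓
  (2,4) → (φ(2),φ(4)) = (0,2) ∈ E(G2) ✓
All 5 edges of G1 map to edges of G2, and |E(G1)| = |E(G2)| = 5, so φ is a bijection on edges as well as vertices. Hence G1 ≅ G2.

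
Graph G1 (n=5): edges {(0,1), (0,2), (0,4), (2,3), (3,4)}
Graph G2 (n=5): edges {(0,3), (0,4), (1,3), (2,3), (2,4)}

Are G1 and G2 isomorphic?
Yes, isomorphic

The graphs are isomorphic.
One valid mapping φ: V(G1) → V(G2): 0→3, 1→1, 2→0, 3→4, 4→2

Verify φ preserves adjacency — for each edge of G1, its image is an edge of G2:
  (0,1) → (φ(0),φ(1)) = (1,3) ∈ E(G2) ✓
  (0,2) → (φ(0),φ(2)) = (0,3) ∈ E(G2) ✓
  (0,4) → (φ(0),φ(4)) = (2,3) ∈ E(G2) ✓
  (2,3) → (φ(2),φ(3)) = (0,4) ∈ E(G2) ✓
  (3,4) → (φ(3),φ(4)) = (2,4) ∈ E(G2) ✓
All 5 edges of G1 map to edges of G2, and |E(G1)| = |E(G2)| = 5, so φ is a bijection on edges as well as vertices. Hence G1 ≅ G2.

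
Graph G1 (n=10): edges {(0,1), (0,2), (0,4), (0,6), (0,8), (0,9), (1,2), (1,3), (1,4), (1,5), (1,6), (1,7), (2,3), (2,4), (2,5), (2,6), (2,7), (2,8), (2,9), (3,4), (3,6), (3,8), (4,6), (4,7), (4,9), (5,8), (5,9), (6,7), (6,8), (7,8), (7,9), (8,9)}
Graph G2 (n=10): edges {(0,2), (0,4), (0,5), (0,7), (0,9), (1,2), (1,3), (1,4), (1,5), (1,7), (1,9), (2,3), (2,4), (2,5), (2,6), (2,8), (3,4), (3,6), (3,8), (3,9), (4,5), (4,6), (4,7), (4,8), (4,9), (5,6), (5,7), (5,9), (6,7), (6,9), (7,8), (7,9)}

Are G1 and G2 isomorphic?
Yes, isomorphic

The graphs are isomorphic.
One valid mapping φ: V(G1) → V(G2): 0→1, 1→7, 2→4, 3→0, 4→9, 5→8, 6→5, 7→6, 8→2, 9→3

Verify φ preserves adjacency — for each edge of G1, its image is an edge of G2:
  (0,1) → (φ(0),φ(1)) = (1,7) ∈ E(G2) ✓
  (0,2) → (φ(0),φ(2)) = (1,4) ∈ E(G2) ✓
  (0,4) → (φ(0),φ(4)) = (1,9) ∈ E(G2) ✓
  (0,6) → (φ(0),φ(6)) = (1,5) ∈ E(G2) ✓
  (0,8) → (φ(0),φ(8)) = (1,2) ∈ E(G2) ✓
  (0,9) → (φ(0),φ(9)) = (1,3) ∈ E(G2) ✓
  (1,2) → (φ(1),φ(2)) = (4,7) ∈ E(G2) ✓
  (1,3) → (φ(1),φ(3)) = (0,7) ∈ E(G2) ✓
  (1,4) → (φ(1),φ(4)) = (7,9) ∈ E(G2) ✓
  (1,5) → (φ(1),φ(5)) = (7,8) ∈ E(G2) ✓
  (1,6) → (φ(1),φ(6)) = (5,7) ∈ E(G2) ✓
  (1,7) → (φ(1),φ(7)) = (6,7) ∈ E(G2) ✓
  (2,3) → (φ(2),φ(3)) = (0,4) ∈ E(G2) ✓
  (2,4) → (φ(2),φ(4)) = (4,9) ∈ E(G2) ✓
  (2,5) → (φ(2),φ(5)) = (4,8) ∈ E(G2) ✓
  (2,6) → (φ(2),φ(6)) = (4,5) ∈ E(G2) ✓
  (2,7) → (φ(2),φ(7)) = (4,6) ∈ E(G2) ✓
  (2,8) → (φ(2),φ(8)) = (2,4) ∈ E(G2) ✓
  (2,9) → (φ(2),φ(9)) = (3,4) ∈ E(G2) ✓
  (3,4) → (φ(3),φ(4)) = (0,9) ∈ E(G2) ✓
  (3,6) → (φ(3),φ(6)) = (0,5) ∈ E(G2) ✓
  (3,8) → (φ(3),φ(8)) = (0,2) ∈ E(G2) ✓
  (4,6) → (φ(4),φ(6)) = (5,9) ∈ E(G2) ✓
  (4,7) → (φ(4),φ(7)) = (6,9) ∈ E(G2) ✓
  (4,9) → (φ(4),φ(9)) = (3,9) ∈ E(G2) ✓
  (5,8) → (φ(5),φ(8)) = (2,8) ∈ E(G2) ✓
  (5,9) → (φ(5),φ(9)) = (3,8) ∈ E(G2) ✓
  (6,7) → (φ(6),φ(7)) = (5,6) ∈ E(G2) ✓
  (6,8) → (φ(6),φ(8)) = (2,5) ∈ E(G2) ✓
  (7,8) → (φ(7),φ(8)) = (2,6) ∈ E(G2) ✓
  (7,9) → (φ(7),φ(9)) = (3,6) ∈ E(G2) ✓
  (8,9) → (φ(8),φ(9)) = (2,3) ∈ E(G2) ✓
All 32 edges of G1 map to edges of G2, and |E(G1)| = |E(G2)| = 32, so φ is a bijection on edges as well as vertices. Hence G1 ≅ G2.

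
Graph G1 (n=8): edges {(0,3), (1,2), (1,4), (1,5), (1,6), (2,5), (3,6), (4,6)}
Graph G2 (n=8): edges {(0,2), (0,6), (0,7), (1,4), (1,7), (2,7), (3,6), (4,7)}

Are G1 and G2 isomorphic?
Yes, isomorphic

The graphs are isomorphic.
One valid mapping φ: V(G1) → V(G2): 0→3, 1→7, 2→4, 3→6, 4→2, 5→1, 6→0, 7→5

Verify φ preserves adjacency — for each edge of G1, its image is an edge of G2:
  (0,3) → (φ(0),φ(3)) = (3,6) ∈ E(G2) ✓
  (1,2) → (φ(1),φ(2)) = (4,7) ∈ E(G2) ✓
  (1,4) → (φ(1),φ(4)) = (2,7) ∈ E(G2) ✓
  (1,5) → (φ(1),φ(5)) = (1,7) ∈ E(G2) ✓
  (1,6) → (φ(1),φ(6)) = (0,7) ∈ E(G2) ✓
  (2,5) → (φ(2),φ(5)) = (1,4) ∈ E(G2) ✓
  (3,6) → (φ(3),φ(6)) = (0,6) ∈ E(G2) ✓
  (4,6) → (φ(4),φ(6)) = (0,2) ∈ E(G2) ✓
All 8 edges of G1 map to edges of G2, and |E(G1)| = |E(G2)| = 8, so φ is a bijection on edges as well as vertices. Hence G1 ≅ G2.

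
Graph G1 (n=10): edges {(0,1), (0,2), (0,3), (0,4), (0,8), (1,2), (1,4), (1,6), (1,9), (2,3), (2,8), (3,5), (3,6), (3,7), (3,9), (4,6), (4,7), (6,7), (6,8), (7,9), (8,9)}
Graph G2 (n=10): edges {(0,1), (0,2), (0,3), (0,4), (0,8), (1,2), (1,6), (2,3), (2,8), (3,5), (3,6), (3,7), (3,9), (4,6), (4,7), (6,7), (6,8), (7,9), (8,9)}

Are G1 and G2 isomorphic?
No, not isomorphic

The graphs are NOT isomorphic.

Counting edges: G1 has 21 edge(s); G2 has 19 edge(s).
Edge count is an isomorphism invariant (a bijection on vertices induces a bijection on edges), so differing edge counts rule out isomorphism.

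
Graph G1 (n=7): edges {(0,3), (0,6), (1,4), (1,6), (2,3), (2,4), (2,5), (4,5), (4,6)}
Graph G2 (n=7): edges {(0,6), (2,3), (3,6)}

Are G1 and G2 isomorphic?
No, not isomorphic

The graphs are NOT isomorphic.

Connected components of G1: 1 component(s) with vertex sets [[0, 1, 2, 3, 4, 5, 6]], sizes [7].
Connected components of G2: 4 component(s) with vertex sets [[1], [4], [5], [0, 2, 3, 6]], sizes [1, 1, 1, 4].
The number of connected components (and the multiset of component sizes) is an isomorphism invariant — an isomorphism maps each component of G1 bijectively onto a component of G2. Since G1 has 1 component(s) and G2 has 4, they cannot be isomorphic.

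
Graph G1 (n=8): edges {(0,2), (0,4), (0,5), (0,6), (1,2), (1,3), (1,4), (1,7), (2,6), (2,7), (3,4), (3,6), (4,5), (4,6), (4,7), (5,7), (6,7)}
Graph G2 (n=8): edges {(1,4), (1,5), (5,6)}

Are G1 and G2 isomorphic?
No, not isomorphic

The graphs are NOT isomorphic.

Connected components of G1: 1 component(s) with vertex sets [[0, 1, 2, 3, 4, 5, 6, 7]], sizes [8].
Connected components of G2: 5 component(s) with vertex sets [[0], [2], [3], [7], [1, 4, 5, 6]], sizes [1, 1, 1, 1, 4].
The number of connected components (and the multiset of component sizes) is an isomorphism invariant — an isomorphism maps each component of G1 bijectively onto a component of G2. Since G1 has 1 component(s) and G2 has 5, they cannot be isomorphic.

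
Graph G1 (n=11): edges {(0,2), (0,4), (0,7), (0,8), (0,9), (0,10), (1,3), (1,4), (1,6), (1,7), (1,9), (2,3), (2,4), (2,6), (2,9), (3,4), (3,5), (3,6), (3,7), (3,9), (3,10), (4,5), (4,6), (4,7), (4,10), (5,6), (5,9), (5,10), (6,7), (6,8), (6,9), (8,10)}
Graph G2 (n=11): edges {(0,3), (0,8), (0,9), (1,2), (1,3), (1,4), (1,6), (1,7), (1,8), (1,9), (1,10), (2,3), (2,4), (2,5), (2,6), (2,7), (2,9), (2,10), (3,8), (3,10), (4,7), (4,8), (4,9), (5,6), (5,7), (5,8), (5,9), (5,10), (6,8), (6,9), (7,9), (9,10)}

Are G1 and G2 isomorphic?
Yes, isomorphic

The graphs are isomorphic.
One valid mapping φ: V(G1) → V(G2): 0→8, 1→7, 2→6, 3→2, 4→1, 5→10, 6→9, 7→4, 8→0, 9→5, 10→3

Verify φ preserves adjacency — for each edge of G1, its image is an edge of G2:
  (0,2) → (φ(0),φ(2)) = (6,8) ∈ E(G2) ✓
  (0,4) → (φ(0),φ(4)) = (1,8) ∈ E(G2) ✓
  (0,7) → (φ(0),φ(7)) = (4,8) ∈ E(G2) ✓
  (0,8) → (φ(0),φ(8)) = (0,8) ∈ E(G2) ✓
  (0,9) → (φ(0),φ(9)) = (5,8) ∈ E(G2) ✓
  (0,10) → (φ(0),φ(10)) = (3,8) ∈ E(G2) ✓
  (1,3) → (φ(1),φ(3)) = (2,7) ∈ E(G2) ✓
  (1,4) → (φ(1),φ(4)) = (1,7) ∈ E(G2) ✓
  (1,6) → (φ(1),φ(6)) = (7,9) ∈ E(G2) ✓
  (1,7) → (φ(1),φ(7)) = (4,7) ∈ E(G2) ✓
  (1,9) → (φ(1),φ(9)) = (5,7) ∈ E(G2) ✓
  (2,3) → (φ(2),φ(3)) = (2,6) ∈ E(G2) ✓
  (2,4) → (φ(2),φ(4)) = (1,6) ∈ E(G2) ✓
  (2,6) → (φ(2),φ(6)) = (6,9) ∈ E(G2) ✓
  (2,9) → (φ(2),φ(9)) = (5,6) ∈ E(G2) ✓
  (3,4) → (φ(3),φ(4)) = (1,2) ∈ E(G2) ✓
  (3,5) → (φ(3),φ(5)) = (2,10) ∈ E(G2) ✓
  (3,6) → (φ(3),φ(6)) = (2,9) ∈ E(G2) ✓
  (3,7) → (φ(3),φ(7)) = (2,4) ∈ E(G2) ✓
  (3,9) → (φ(3),φ(9)) = (2,5) ∈ E(G2) ✓
  (3,10) → (φ(3),φ(10)) = (2,3) ∈ E(G2) ✓
  (4,5) → (φ(4),φ(5)) = (1,10) ∈ E(G2) ✓
  (4,6) → (φ(4),φ(6)) = (1,9) ∈ E(G2) ✓
  (4,7) → (φ(4),φ(7)) = (1,4) ∈ E(G2) ✓
  (4,10) → (φ(4),φ(10)) = (1,3) ∈ E(G2) ✓
  (5,6) → (φ(5),φ(6)) = (9,10) ∈ E(G2) ✓
  (5,9) → (φ(5),φ(9)) = (5,10) ∈ E(G2) ✓
  (5,10) → (φ(5),φ(10)) = (3,10) ∈ E(G2) ✓
  (6,7) → (φ(6),φ(7)) = (4,9) ∈ E(G2) ✓
  (6,8) → (φ(6),φ(8)) = (0,9) ∈ E(G2) ✓
  (6,9) → (φ(6),φ(9)) = (5,9) ∈ E(G2) ✓
  (8,10) → (φ(8),φ(10)) = (0,3) ∈ E(G2) ✓
All 32 edges of G1 map to edges of G2, and |E(G1)| = |E(G2)| = 32, so φ is a bijection on edges as well as vertices. Hence G1 ≅ G2.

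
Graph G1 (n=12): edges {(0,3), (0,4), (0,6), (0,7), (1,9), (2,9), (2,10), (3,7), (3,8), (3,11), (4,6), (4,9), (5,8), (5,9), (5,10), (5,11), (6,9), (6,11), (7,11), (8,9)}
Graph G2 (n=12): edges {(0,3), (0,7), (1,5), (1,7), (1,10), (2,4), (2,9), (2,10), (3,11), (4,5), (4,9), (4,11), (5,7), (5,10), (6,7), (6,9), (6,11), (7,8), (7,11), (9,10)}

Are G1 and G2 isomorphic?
Yes, isomorphic

The graphs are isomorphic.
One valid mapping φ: V(G1) → V(G2): 0→10, 1→8, 2→0, 3→9, 4→1, 5→11, 6→5, 7→2, 8→6, 9→7, 10→3, 11→4

Verify φ preserves adjacency — for each edge of G1, its image is an edge of G2:
  (0,3) → (φ(0),φ(3)) = (9,10) ∈ E(G2) ✓
  (0,4) → (φ(0),φ(4)) = (1,10) ∈ E(G2) ✓
  (0,6) → (φ(0),φ(6)) = (5,10) ∈ E(G2) ✓
  (0,7) → (φ(0),φ(7)) = (2,10) ∈ E(G2) ✓
  (1,9) → (φ(1),φ(9)) = (7,8) ∈ E(G2) ✓
  (2,9) → (φ(2),φ(9)) = (0,7) ∈ E(G2) ✓
  (2,10) → (φ(2),φ(10)) = (0,3) ∈ E(G2) ✓
  (3,7) → (φ(3),φ(7)) = (2,9) ∈ E(G2) ✓
  (3,8) → (φ(3),φ(8)) = (6,9) ∈ E(G2) ✓
  (3,11) → (φ(3),φ(11)) = (4,9) ∈ E(G2) ✓
  (4,6) → (φ(4),φ(6)) = (1,5) ∈ E(G2) ✓
  (4,9) → (φ(4),φ(9)) = (1,7) ∈ E(G2) ✓
  (5,8) → (φ(5),φ(8)) = (6,11) ∈ E(G2) ✓
  (5,9) → (φ(5),φ(9)) = (7,11) ∈ E(G2) ✓
  (5,10) → (φ(5),φ(10)) = (3,11) ∈ E(G2) ✓
  (5,11) → (φ(5),φ(11)) = (4,11) ∈ E(G2) ✓
  (6,9) → (φ(6),φ(9)) = (5,7) ∈ E(G2) ✓
  (6,11) → (φ(6),φ(11)) = (4,5) ∈ E(G2) ✓
  (7,11) → (φ(7),φ(11)) = (2,4) ∈ E(G2) ✓
  (8,9) → (φ(8),φ(9)) = (6,7) ∈ E(G2) ✓
All 20 edges of G1 map to edges of G2, and |E(G1)| = |E(G2)| = 20, so φ is a bijection on edges as well as vertices. Hence G1 ≅ G2.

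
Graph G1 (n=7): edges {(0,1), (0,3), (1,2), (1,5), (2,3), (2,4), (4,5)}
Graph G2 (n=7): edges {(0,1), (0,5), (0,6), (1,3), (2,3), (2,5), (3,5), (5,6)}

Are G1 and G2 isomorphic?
No, not isomorphic

The graphs are NOT isomorphic.

Counting triangles (3-cliques): G1 has 0, G2 has 2.
Triangle count is an isomorphism invariant, so differing triangle counts rule out isomorphism.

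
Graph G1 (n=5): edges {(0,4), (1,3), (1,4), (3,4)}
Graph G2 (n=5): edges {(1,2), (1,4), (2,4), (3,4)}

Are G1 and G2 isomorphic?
Yes, isomorphic

The graphs are isomorphic.
One valid mapping φ: V(G1) → V(G2): 0→3, 1→1, 2→0, 3→2, 4→4

Verify φ preserves adjacency — for each edge of G1, its image is an edge of G2:
  (0,4) → (φ(0),φ(4)) = (3,4) ∈ E(G2) ✓
  (1,3) → (φ(1),φ(3)) = (1,2) ∈ E(G2) ✓
  (1,4) → (φ(1),φ(4)) = (1,4) ∈ E(G2) ✓
  (3,4) → (φ(3),φ(4)) = (2,4) ∈ E(G2) ✓
All 4 edges of G1 map to edges of G2, and |E(G1)| = |E(G2)| = 4, so φ is a bijection on edges as well as vertices. Hence G1 ≅ G2.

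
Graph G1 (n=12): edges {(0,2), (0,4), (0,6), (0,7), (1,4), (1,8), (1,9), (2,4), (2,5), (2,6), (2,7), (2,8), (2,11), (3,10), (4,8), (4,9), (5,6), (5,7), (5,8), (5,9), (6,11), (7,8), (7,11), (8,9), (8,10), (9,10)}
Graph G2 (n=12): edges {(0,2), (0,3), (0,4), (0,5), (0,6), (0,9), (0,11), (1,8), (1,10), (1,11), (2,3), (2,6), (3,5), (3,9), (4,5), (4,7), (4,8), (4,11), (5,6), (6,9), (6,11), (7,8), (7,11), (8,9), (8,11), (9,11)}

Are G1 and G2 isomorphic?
Yes, isomorphic

The graphs are isomorphic.
One valid mapping φ: V(G1) → V(G2): 0→5, 1→7, 2→0, 3→10, 4→4, 5→9, 6→3, 7→6, 8→11, 9→8, 10→1, 11→2

Verify φ preserves adjacency — for each edge of G1, its image is an edge of G2:
  (0,2) → (φ(0),φ(2)) = (0,5) ∈ E(G2) ✓
  (0,4) → (φ(0),φ(4)) = (4,5) ∈ E(G2) ✓
  (0,6) → (φ(0),φ(6)) = (3,5) ∈ E(G2) ✓
  (0,7) → (φ(0),φ(7)) = (5,6) ∈ E(G2) ✓
  (1,4) → (φ(1),φ(4)) = (4,7) ∈ E(G2) ✓
  (1,8) → (φ(1),φ(8)) = (7,11) ∈ E(G2) ✓
  (1,9) → (φ(1),φ(9)) = (7,8) ∈ E(G2) ✓
  (2,4) → (φ(2),φ(4)) = (0,4) ∈ E(G2) ✓
  (2,5) → (φ(2),φ(5)) = (0,9) ∈ E(G2) ✓
  (2,6) → (φ(2),φ(6)) = (0,3) ∈ E(G2) ✓
  (2,7) → (φ(2),φ(7)) = (0,6) ∈ E(G2) ✓
  (2,8) → (φ(2),φ(8)) = (0,11) ∈ E(G2) ✓
  (2,11) → (φ(2),φ(11)) = (0,2) ∈ E(G2) ✓
  (3,10) → (φ(3),φ(10)) = (1,10) ∈ E(G2) ✓
  (4,8) → (φ(4),φ(8)) = (4,11) ∈ E(G2) ✓
  (4,9) → (φ(4),φ(9)) = (4,8) ∈ E(G2) ✓
  (5,6) → (φ(5),φ(6)) = (3,9) ∈ E(G2) ✓
  (5,7) → (φ(5),φ(7)) = (6,9) ∈ E(G2) ✓
  (5,8) → (φ(5),φ(8)) = (9,11) ∈ E(G2) ✓
  (5,9) → (φ(5),φ(9)) = (8,9) ∈ E(G2) ✓
  (6,11) → (φ(6),φ(11)) = (2,3) ∈ E(G2) ✓
  (7,8) → (φ(7),φ(8)) = (6,11) ∈ E(G2) ✓
  (7,11) → (φ(7),φ(11)) = (2,6) ∈ E(G2) ✓
  (8,9) → (φ(8),φ(9)) = (8,11) ∈ E(G2) ✓
  (8,10) → (φ(8),φ(10)) = (1,11) ∈ E(G2) ✓
  (9,10) → (φ(9),φ(10)) = (1,8) ∈ E(G2) ✓
All 26 edges of G1 map to edges of G2, and |E(G1)| = |E(G2)| = 26, so φ is a bijection on edges as well as vertices. Hence G1 ≅ G2.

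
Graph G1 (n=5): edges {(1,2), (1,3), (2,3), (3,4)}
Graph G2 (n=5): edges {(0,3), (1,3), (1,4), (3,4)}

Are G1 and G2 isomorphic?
Yes, isomorphic

The graphs are isomorphic.
One valid mapping φ: V(G1) → V(G2): 0→2, 1→1, 2→4, 3→3, 4→0

Verify φ preserves adjacency — for each edge of G1, its image is an edge of G2:
  (1,2) → (φ(1),φ(2)) = (1,4) ∈ E(G2) ✓
  (1,3) → (φ(1),φ(3)) = (1,3) ∈ E(G2) ✓
  (2,3) → (φ(2),φ(3)) = (3,4) ∈ E(G2) ✓
  (3,4) → (φ(3),φ(4)) = (0,3) ∈ E(G2) ✓
All 4 edges of G1 map to edges of G2, and |E(G1)| = |E(G2)| = 4, so φ is a bijection on edges as well as vertices. Hence G1 ≅ G2.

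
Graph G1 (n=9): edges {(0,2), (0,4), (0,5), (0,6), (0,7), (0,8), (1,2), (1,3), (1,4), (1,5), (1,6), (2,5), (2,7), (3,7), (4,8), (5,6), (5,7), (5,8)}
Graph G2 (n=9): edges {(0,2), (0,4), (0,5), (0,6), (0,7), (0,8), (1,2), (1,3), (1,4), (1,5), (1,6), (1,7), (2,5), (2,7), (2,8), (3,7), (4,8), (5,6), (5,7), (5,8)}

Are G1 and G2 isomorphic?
No, not isomorphic

The graphs are NOT isomorphic.

Counting edges: G1 has 18 edge(s); G2 has 20 edge(s).
Edge count is an isomorphism invariant (a bijection on vertices induces a bijection on edges), so differing edge counts rule out isomorphism.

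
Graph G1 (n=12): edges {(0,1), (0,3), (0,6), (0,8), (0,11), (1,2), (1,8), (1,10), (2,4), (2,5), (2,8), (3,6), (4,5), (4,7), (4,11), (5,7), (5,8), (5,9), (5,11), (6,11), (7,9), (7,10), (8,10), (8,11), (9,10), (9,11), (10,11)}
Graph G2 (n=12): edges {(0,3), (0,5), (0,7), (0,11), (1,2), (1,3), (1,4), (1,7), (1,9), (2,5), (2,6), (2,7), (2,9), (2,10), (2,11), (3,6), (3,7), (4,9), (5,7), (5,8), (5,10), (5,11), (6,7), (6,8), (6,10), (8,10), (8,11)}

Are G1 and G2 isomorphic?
Yes, isomorphic

The graphs are isomorphic.
One valid mapping φ: V(G1) → V(G2): 0→1, 1→3, 2→0, 3→4, 4→11, 5→5, 6→9, 7→8, 8→7, 9→10, 10→6, 11→2

Verify φ preserves adjacency — for each edge of G1, its image is an edge of G2:
  (0,1) → (φ(0),φ(1)) = (1,3) ∈ E(G2) ✓
  (0,3) → (φ(0),φ(3)) = (1,4) ∈ E(G2) ✓
  (0,6) → (φ(0),φ(6)) = (1,9) ∈ E(G2) ✓
  (0,8) → (φ(0),φ(8)) = (1,7) ∈ E(G2) ✓
  (0,11) → (φ(0),φ(11)) = (1,2) ∈ E(G2) ✓
  (1,2) → (φ(1),φ(2)) = (0,3) ∈ E(G2) ✓
  (1,8) → (φ(1),φ(8)) = (3,7) ∈ E(G2) ✓
  (1,10) → (φ(1),φ(10)) = (3,6) ∈ E(G2) ✓
  (2,4) → (φ(2),φ(4)) = (0,11) ∈ E(G2) ✓
  (2,5) → (φ(2),φ(5)) = (0,5) ∈ E(G2) ✓
  (2,8) → (φ(2),φ(8)) = (0,7) ∈ E(G2) ✓
  (3,6) → (φ(3),φ(6)) = (4,9) ∈ E(G2) ✓
  (4,5) → (φ(4),φ(5)) = (5,11) ∈ E(G2) ✓
  (4,7) → (φ(4),φ(7)) = (8,11) ∈ E(G2) ✓
  (4,11) → (φ(4),φ(11)) = (2,11) ∈ E(G2) ✓
  (5,7) → (φ(5),φ(7)) = (5,8) ∈ E(G2) ✓
  (5,8) → (φ(5),φ(8)) = (5,7) ∈ E(G2) ✓
  (5,9) → (φ(5),φ(9)) = (5,10) ∈ E(G2) ✓
  (5,11) → (φ(5),φ(11)) = (2,5) ∈ E(G2) ✓
  (6,11) → (φ(6),φ(11)) = (2,9) ∈ E(G2) ✓
  (7,9) → (φ(7),φ(9)) = (8,10) ∈ E(G2) ✓
  (7,10) → (φ(7),φ(10)) = (6,8) ∈ E(G2) ✓
  (8,10) → (φ(8),φ(10)) = (6,7) ∈ E(G2) ✓
  (8,11) → (φ(8),φ(11)) = (2,7) ∈ E(G2) ✓
  (9,10) → (φ(9),φ(10)) = (6,10) ∈ E(G2) ✓
  (9,11) → (φ(9),φ(11)) = (2,10) ∈ E(G2) ✓
  (10,11) → (φ(10),φ(11)) = (2,6) ∈ E(G2) ✓
All 27 edges of G1 map to edges of G2, and |E(G1)| = |E(G2)| = 27, so φ is a bijection on edges as well as vertices. Hence G1 ≅ G2.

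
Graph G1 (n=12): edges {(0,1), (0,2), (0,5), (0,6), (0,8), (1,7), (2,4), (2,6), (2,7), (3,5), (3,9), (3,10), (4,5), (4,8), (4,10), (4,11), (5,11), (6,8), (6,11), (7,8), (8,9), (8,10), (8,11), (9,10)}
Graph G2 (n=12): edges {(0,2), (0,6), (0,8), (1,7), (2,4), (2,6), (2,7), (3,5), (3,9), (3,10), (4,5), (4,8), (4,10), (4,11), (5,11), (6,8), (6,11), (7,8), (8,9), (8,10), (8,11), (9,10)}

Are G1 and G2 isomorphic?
No, not isomorphic

The graphs are NOT isomorphic.

Counting edges: G1 has 24 edge(s); G2 has 22 edge(s).
Edge count is an isomorphism invariant (a bijection on vertices induces a bijection on edges), so differing edge counts rule out isomorphism.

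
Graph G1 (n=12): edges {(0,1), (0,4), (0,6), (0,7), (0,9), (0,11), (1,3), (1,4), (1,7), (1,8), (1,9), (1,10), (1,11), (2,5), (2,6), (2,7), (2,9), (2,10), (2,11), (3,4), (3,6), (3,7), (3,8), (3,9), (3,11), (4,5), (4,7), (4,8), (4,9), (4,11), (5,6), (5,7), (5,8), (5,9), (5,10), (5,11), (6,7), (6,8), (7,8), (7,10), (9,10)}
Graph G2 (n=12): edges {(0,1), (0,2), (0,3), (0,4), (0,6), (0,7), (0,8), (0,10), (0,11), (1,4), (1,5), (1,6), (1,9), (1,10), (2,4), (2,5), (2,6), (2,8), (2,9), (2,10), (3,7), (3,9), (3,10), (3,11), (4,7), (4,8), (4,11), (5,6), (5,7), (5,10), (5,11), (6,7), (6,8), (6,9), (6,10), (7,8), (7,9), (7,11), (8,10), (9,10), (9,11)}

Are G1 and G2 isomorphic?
Yes, isomorphic

The graphs are isomorphic.
One valid mapping φ: V(G1) → V(G2): 0→1, 1→10, 2→11, 3→2, 4→6, 5→7, 6→4, 7→0, 8→8, 9→9, 10→3, 11→5

Verify φ preserves adjacency — for each edge of G1, its image is an edge of G2:
  (0,1) → (φ(0),φ(1)) = (1,10) ∈ E(G2) ✓
  (0,4) → (φ(0),φ(4)) = (1,6) ∈ E(G2) ✓
  (0,6) → (φ(0),φ(6)) = (1,4) ∈ E(G2) ✓
  (0,7) → (φ(0),φ(7)) = (0,1) ∈ E(G2) ✓
  (0,9) → (φ(0),φ(9)) = (1,9) ∈ E(G2) ✓
  (0,11) → (φ(0),φ(11)) = (1,5) ∈ E(G2) ✓
  (1,3) → (φ(1),φ(3)) = (2,10) ∈ E(G2) ✓
  (1,4) → (φ(1),φ(4)) = (6,10) ∈ E(G2) ✓
  (1,7) → (φ(1),φ(7)) = (0,10) ∈ E(G2) ✓
  (1,8) → (φ(1),φ(8)) = (8,10) ∈ E(G2) ✓
  (1,9) → (φ(1),φ(9)) = (9,10) ∈ E(G2) ✓
  (1,10) → (φ(1),φ(10)) = (3,10) ∈ E(G2) ✓
  (1,11) → (φ(1),φ(11)) = (5,10) ∈ E(G2) ✓
  (2,5) → (φ(2),φ(5)) = (7,11) ∈ E(G2) ✓
  (2,6) → (φ(2),φ(6)) = (4,11) ∈ E(G2) ✓
  (2,7) → (φ(2),φ(7)) = (0,11) ∈ E(G2) ✓
  (2,9) → (φ(2),φ(9)) = (9,11) ∈ E(G2) ✓
  (2,10) → (φ(2),φ(10)) = (3,11) ∈ E(G2) ✓
  (2,11) → (φ(2),φ(11)) = (5,11) ∈ E(G2) ✓
  (3,4) → (φ(3),φ(4)) = (2,6) ∈ E(G2) ✓
  (3,6) → (φ(3),φ(6)) = (2,4) ∈ E(G2) ✓
  (3,7) → (φ(3),φ(7)) = (0,2) ∈ E(G2) ✓
  (3,8) → (φ(3),φ(8)) = (2,8) ∈ E(G2) ✓
  (3,9) → (φ(3),φ(9)) = (2,9) ∈ E(G2) ✓
  (3,11) → (φ(3),φ(11)) = (2,5) ∈ E(G2) ✓
  (4,5) → (φ(4),φ(5)) = (6,7) ∈ E(G2) ✓
  (4,7) → (φ(4),φ(7)) = (0,6) ∈ E(G2) ✓
  (4,8) → (φ(4),φ(8)) = (6,8) ∈ E(G2) ✓
  (4,9) → (φ(4),φ(9)) = (6,9) ∈ E(G2) ✓
  (4,11) → (φ(4),φ(11)) = (5,6) ∈ E(G2) ✓
  (5,6) → (φ(5),φ(6)) = (4,7) ∈ E(G2) ✓
  (5,7) → (φ(5),φ(7)) = (0,7) ∈ E(G2) ✓
  (5,8) → (φ(5),φ(8)) = (7,8) ∈ E(G2) ✓
  (5,9) → (φ(5),φ(9)) = (7,9) ∈ E(G2) ✓
  (5,10) → (φ(5),φ(10)) = (3,7) ∈ E(G2) ✓
  (5,11) → (φ(5),φ(11)) = (5,7) ∈ E(G2) ✓
  (6,7) → (φ(6),φ(7)) = (0,4) ∈ E(G2) ✓
  (6,8) → (φ(6),φ(8)) = (4,8) ∈ E(G2) ✓
  (7,8) → (φ(7),φ(8)) = (0,8) ∈ E(G2) ✓
  (7,10) → (φ(7),φ(10)) = (0,3) ∈ E(G2) ✓
  (9,10) → (φ(9),φ(10)) = (3,9) ∈ E(G2) ✓
All 41 edges of G1 map to edges of G2, and |E(G1)| = |E(G2)| = 41, so φ is a bijection on edges as well as vertices. Hence G1 ≅ G2.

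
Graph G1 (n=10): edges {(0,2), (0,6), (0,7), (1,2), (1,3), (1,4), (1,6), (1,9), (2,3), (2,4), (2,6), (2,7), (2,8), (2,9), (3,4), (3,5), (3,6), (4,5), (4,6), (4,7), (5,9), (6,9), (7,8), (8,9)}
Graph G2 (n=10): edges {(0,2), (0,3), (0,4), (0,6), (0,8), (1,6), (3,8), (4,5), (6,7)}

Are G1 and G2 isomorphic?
No, not isomorphic

The graphs are NOT isomorphic.

Connected components of G1: 1 component(s) with vertex sets [[0, 1, 2, 3, 4, 5, 6, 7, 8, 9]], sizes [10].
Connected components of G2: 2 component(s) with vertex sets [[9], [0, 1, 2, 3, 4, 5, 6, 7, 8]], sizes [1, 9].
The number of connected components (and the multiset of component sizes) is an isomorphism invariant — an isomorphism maps each component of G1 bijectively onto a component of G2. Since G1 has 1 component(s) and G2 has 2, they cannot be isomorphic.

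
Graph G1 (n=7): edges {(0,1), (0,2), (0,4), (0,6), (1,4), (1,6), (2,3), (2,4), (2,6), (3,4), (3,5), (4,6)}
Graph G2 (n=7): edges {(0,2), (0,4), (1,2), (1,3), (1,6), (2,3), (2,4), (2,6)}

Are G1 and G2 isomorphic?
No, not isomorphic

The graphs are NOT isomorphic.

Degrees in G1: deg(0)=4, deg(1)=3, deg(2)=4, deg(3)=3, deg(4)=5, deg(5)=1, deg(6)=4.
Sorted degree sequence of G1: [5, 4, 4, 4, 3, 3, 1].
Degrees in G2: deg(0)=2, deg(1)=3, deg(2)=5, deg(3)=2, deg(4)=2, deg(5)=0, deg(6)=2.
Sorted degree sequence of G2: [5, 3, 2, 2, 2, 2, 0].
The (sorted) degree sequence is an isomorphism invariant, so since G1 and G2 have different degree sequences they cannot be isomorphic.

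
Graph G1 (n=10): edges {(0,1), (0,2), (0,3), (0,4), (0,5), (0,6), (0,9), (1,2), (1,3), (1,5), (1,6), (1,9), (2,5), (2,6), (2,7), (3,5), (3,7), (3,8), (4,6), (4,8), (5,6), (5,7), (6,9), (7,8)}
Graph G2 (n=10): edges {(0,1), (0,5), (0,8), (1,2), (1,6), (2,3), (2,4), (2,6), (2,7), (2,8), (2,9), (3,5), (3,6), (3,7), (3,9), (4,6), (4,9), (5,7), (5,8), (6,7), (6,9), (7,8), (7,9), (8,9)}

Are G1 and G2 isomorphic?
Yes, isomorphic

The graphs are isomorphic.
One valid mapping φ: V(G1) → V(G2): 0→2, 1→9, 2→3, 3→8, 4→1, 5→7, 6→6, 7→5, 8→0, 9→4

Verify φ preserves adjacency — for each edge of G1, its image is an edge of G2:
  (0,1) → (φ(0),φ(1)) = (2,9) ∈ E(G2) ✓
  (0,2) → (φ(0),φ(2)) = (2,3) ∈ E(G2) ✓
  (0,3) → (φ(0),φ(3)) = (2,8) ∈ E(G2) ✓
  (0,4) → (φ(0),φ(4)) = (1,2) ∈ E(G2) ✓
  (0,5) → (φ(0),φ(5)) = (2,7) ∈ E(G2) ✓
  (0,6) → (φ(0),φ(6)) = (2,6) ∈ E(G2) ✓
  (0,9) → (φ(0),φ(9)) = (2,4) ∈ E(G2) ✓
  (1,2) → (φ(1),φ(2)) = (3,9) ∈ E(G2) ✓
  (1,3) → (φ(1),φ(3)) = (8,9) ∈ E(G2) ✓
  (1,5) → (φ(1),φ(5)) = (7,9) ∈ E(G2) ✓
  (1,6) → (φ(1),φ(6)) = (6,9) ∈ E(G2) ✓
  (1,9) → (φ(1),φ(9)) = (4,9) ∈ E(G2) ✓
  (2,5) → (φ(2),φ(5)) = (3,7) ∈ E(G2) ✓
  (2,6) → (φ(2),φ(6)) = (3,6) ∈ E(G2) ✓
  (2,7) → (φ(2),φ(7)) = (3,5) ∈ E(G2) ✓
  (3,5) → (φ(3),φ(5)) = (7,8) ∈ E(G2) ✓
  (3,7) → (φ(3),φ(7)) = (5,8) ∈ E(G2) ✓
  (3,8) → (φ(3),φ(8)) = (0,8) ∈ E(G2) ✓
  (4,6) → (φ(4),φ(6)) = (1,6) ∈ E(G2) ✓
  (4,8) → (φ(4),φ(8)) = (0,1) ∈ E(G2) ✓
  (5,6) → (φ(5),φ(6)) = (6,7) ∈ E(G2) ✓
  (5,7) → (φ(5),φ(7)) = (5,7) ∈ E(G2) ✓
  (6,9) → (φ(6),φ(9)) = (4,6) ∈ E(G2) ✓
  (7,8) → (φ(7),φ(8)) = (0,5) ∈ E(G2) ✓
All 24 edges of G1 map to edges of G2, and |E(G1)| = |E(G2)| = 24, so φ is a bijection on edges as well as vertices. Hence G1 ≅ G2.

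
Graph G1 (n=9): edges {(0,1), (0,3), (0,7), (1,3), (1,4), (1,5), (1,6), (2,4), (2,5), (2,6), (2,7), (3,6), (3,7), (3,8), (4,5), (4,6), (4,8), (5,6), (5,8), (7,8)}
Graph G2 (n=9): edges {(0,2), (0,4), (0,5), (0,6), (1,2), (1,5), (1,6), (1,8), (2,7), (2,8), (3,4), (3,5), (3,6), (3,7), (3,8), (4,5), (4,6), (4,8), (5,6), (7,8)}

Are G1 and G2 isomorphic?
Yes, isomorphic

The graphs are isomorphic.
One valid mapping φ: V(G1) → V(G2): 0→7, 1→3, 2→0, 3→8, 4→5, 5→6, 6→4, 7→2, 8→1

Verify φ preserves adjacency — for each edge of G1, its image is an edge of G2:
  (0,1) → (φ(0),φ(1)) = (3,7) ∈ E(G2) ✓
  (0,3) → (φ(0),φ(3)) = (7,8) ∈ E(G2) ✓
  (0,7) → (φ(0),φ(7)) = (2,7) ∈ E(G2) ✓
  (1,3) → (φ(1),φ(3)) = (3,8) ∈ E(G2) ✓
  (1,4) → (φ(1),φ(4)) = (3,5) ∈ E(G2) ✓
  (1,5) → (φ(1),φ(5)) = (3,6) ∈ E(G2) ✓
  (1,6) → (φ(1),φ(6)) = (3,4) ∈ E(G2) ✓
  (2,4) → (φ(2),φ(4)) = (0,5) ∈ E(G2) ✓
  (2,5) → (φ(2),φ(5)) = (0,6) ∈ E(G2) ✓
  (2,6) → (φ(2),φ(6)) = (0,4) ∈ E(G2) ✓
  (2,7) → (φ(2),φ(7)) = (0,2) ∈ E(G2) ✓
  (3,6) → (φ(3),φ(6)) = (4,8) ∈ E(G2) ✓
  (3,7) → (φ(3),φ(7)) = (2,8) ∈ E(G2) ✓
  (3,8) → (φ(3),φ(8)) = (1,8) ∈ E(G2) ✓
  (4,5) → (φ(4),φ(5)) = (5,6) ∈ E(G2) ✓
  (4,6) → (φ(4),φ(6)) = (4,5) ∈ E(G2) ✓
  (4,8) → (φ(4),φ(8)) = (1,5) ∈ E(G2) ✓
  (5,6) → (φ(5),φ(6)) = (4,6) ∈ E(G2) ✓
  (5,8) → (φ(5),φ(8)) = (1,6) ∈ E(G2) ✓
  (7,8) → (φ(7),φ(8)) = (1,2) ∈ E(G2) ✓
All 20 edges of G1 map to edges of G2, and |E(G1)| = |E(G2)| = 20, so φ is a bijection on edges as well as vertices. Hence G1 ≅ G2.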